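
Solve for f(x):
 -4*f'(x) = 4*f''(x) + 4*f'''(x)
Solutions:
 f(x) = C1 + (C2*sin(sqrt(3)*x/2) + C3*cos(sqrt(3)*x/2))*exp(-x/2)


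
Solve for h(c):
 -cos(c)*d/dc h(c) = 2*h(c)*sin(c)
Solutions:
 h(c) = C1*cos(c)^2


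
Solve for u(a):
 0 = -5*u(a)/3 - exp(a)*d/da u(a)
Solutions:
 u(a) = C1*exp(5*exp(-a)/3)


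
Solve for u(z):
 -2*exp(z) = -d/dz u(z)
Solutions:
 u(z) = C1 + 2*exp(z)


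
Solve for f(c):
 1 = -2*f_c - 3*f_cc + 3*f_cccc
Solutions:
 f(c) = C1 + C2*exp(-3^(1/3)*c*(3^(1/3)/(sqrt(6) + 3)^(1/3) + (sqrt(6) + 3)^(1/3))/6)*sin(3^(1/6)*c*(-3^(2/3)*(sqrt(6) + 3)^(1/3) + 3/(sqrt(6) + 3)^(1/3))/6) + C3*exp(-3^(1/3)*c*(3^(1/3)/(sqrt(6) + 3)^(1/3) + (sqrt(6) + 3)^(1/3))/6)*cos(3^(1/6)*c*(-3^(2/3)*(sqrt(6) + 3)^(1/3) + 3/(sqrt(6) + 3)^(1/3))/6) + C4*exp(3^(1/3)*c*(3^(1/3)/(sqrt(6) + 3)^(1/3) + (sqrt(6) + 3)^(1/3))/3) - c/2


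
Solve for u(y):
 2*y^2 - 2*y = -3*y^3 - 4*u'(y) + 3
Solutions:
 u(y) = C1 - 3*y^4/16 - y^3/6 + y^2/4 + 3*y/4


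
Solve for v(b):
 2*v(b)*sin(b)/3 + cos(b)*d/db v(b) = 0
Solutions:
 v(b) = C1*cos(b)^(2/3)


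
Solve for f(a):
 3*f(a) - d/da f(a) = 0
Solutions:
 f(a) = C1*exp(3*a)


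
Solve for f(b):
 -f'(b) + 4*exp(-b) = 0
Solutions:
 f(b) = C1 - 4*exp(-b)


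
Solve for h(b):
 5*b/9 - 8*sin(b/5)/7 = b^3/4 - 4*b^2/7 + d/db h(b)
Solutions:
 h(b) = C1 - b^4/16 + 4*b^3/21 + 5*b^2/18 + 40*cos(b/5)/7


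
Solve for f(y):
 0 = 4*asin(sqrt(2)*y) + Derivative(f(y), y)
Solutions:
 f(y) = C1 - 4*y*asin(sqrt(2)*y) - 2*sqrt(2)*sqrt(1 - 2*y^2)


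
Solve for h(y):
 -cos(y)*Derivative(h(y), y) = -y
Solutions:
 h(y) = C1 + Integral(y/cos(y), y)


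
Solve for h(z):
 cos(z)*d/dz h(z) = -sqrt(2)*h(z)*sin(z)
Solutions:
 h(z) = C1*cos(z)^(sqrt(2))


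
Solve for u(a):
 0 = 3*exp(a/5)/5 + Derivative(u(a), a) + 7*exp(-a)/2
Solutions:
 u(a) = C1 - 3*exp(a/5) + 7*exp(-a)/2


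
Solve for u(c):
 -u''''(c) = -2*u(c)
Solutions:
 u(c) = C1*exp(-2^(1/4)*c) + C2*exp(2^(1/4)*c) + C3*sin(2^(1/4)*c) + C4*cos(2^(1/4)*c)


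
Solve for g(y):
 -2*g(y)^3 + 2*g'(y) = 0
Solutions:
 g(y) = -sqrt(2)*sqrt(-1/(C1 + y))/2
 g(y) = sqrt(2)*sqrt(-1/(C1 + y))/2


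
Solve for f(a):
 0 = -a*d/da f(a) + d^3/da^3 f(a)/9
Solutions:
 f(a) = C1 + Integral(C2*airyai(3^(2/3)*a) + C3*airybi(3^(2/3)*a), a)


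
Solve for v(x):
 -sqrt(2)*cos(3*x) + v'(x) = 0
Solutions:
 v(x) = C1 + sqrt(2)*sin(3*x)/3


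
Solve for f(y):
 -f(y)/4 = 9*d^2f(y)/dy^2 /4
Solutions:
 f(y) = C1*sin(y/3) + C2*cos(y/3)


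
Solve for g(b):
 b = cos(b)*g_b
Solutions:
 g(b) = C1 + Integral(b/cos(b), b)


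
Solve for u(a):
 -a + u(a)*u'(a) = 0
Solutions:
 u(a) = -sqrt(C1 + a^2)
 u(a) = sqrt(C1 + a^2)


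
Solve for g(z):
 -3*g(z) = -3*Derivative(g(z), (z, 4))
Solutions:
 g(z) = C1*exp(-z) + C2*exp(z) + C3*sin(z) + C4*cos(z)


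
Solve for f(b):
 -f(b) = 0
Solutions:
 f(b) = 0


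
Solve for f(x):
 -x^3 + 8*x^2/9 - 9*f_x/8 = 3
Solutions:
 f(x) = C1 - 2*x^4/9 + 64*x^3/243 - 8*x/3


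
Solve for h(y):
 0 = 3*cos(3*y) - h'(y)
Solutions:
 h(y) = C1 + sin(3*y)


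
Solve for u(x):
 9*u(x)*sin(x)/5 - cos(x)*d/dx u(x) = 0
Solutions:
 u(x) = C1/cos(x)^(9/5)


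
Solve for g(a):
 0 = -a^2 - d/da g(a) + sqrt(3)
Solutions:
 g(a) = C1 - a^3/3 + sqrt(3)*a


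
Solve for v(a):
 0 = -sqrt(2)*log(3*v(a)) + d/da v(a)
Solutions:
 -sqrt(2)*Integral(1/(log(_y) + log(3)), (_y, v(a)))/2 = C1 - a


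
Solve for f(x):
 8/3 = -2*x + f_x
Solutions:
 f(x) = C1 + x^2 + 8*x/3


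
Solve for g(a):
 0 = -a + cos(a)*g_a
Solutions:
 g(a) = C1 + Integral(a/cos(a), a)


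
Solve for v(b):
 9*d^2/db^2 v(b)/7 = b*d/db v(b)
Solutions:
 v(b) = C1 + C2*erfi(sqrt(14)*b/6)


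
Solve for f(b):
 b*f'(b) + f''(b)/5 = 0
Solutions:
 f(b) = C1 + C2*erf(sqrt(10)*b/2)


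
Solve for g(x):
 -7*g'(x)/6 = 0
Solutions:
 g(x) = C1


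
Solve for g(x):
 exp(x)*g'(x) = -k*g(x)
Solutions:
 g(x) = C1*exp(k*exp(-x))


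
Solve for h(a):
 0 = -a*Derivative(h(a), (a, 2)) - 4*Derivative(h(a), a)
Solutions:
 h(a) = C1 + C2/a^3


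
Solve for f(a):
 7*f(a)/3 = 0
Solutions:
 f(a) = 0


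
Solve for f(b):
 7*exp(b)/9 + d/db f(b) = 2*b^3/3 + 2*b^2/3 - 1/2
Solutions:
 f(b) = C1 + b^4/6 + 2*b^3/9 - b/2 - 7*exp(b)/9


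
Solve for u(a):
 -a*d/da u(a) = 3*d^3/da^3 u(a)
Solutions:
 u(a) = C1 + Integral(C2*airyai(-3^(2/3)*a/3) + C3*airybi(-3^(2/3)*a/3), a)


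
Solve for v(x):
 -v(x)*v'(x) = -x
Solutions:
 v(x) = -sqrt(C1 + x^2)
 v(x) = sqrt(C1 + x^2)


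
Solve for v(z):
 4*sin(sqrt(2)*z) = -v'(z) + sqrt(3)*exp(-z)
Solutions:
 v(z) = C1 + 2*sqrt(2)*cos(sqrt(2)*z) - sqrt(3)*exp(-z)


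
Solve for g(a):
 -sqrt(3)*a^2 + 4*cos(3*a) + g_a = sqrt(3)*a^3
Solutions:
 g(a) = C1 + sqrt(3)*a^4/4 + sqrt(3)*a^3/3 - 4*sin(3*a)/3


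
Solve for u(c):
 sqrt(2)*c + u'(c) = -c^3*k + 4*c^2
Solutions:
 u(c) = C1 - c^4*k/4 + 4*c^3/3 - sqrt(2)*c^2/2


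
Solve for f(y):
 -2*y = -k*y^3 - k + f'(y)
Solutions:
 f(y) = C1 + k*y^4/4 + k*y - y^2


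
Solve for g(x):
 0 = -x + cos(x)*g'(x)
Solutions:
 g(x) = C1 + Integral(x/cos(x), x)


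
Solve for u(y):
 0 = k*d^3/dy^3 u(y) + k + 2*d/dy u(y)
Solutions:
 u(y) = C1 + C2*exp(-sqrt(2)*y*sqrt(-1/k)) + C3*exp(sqrt(2)*y*sqrt(-1/k)) - k*y/2


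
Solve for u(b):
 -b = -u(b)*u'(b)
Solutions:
 u(b) = -sqrt(C1 + b^2)
 u(b) = sqrt(C1 + b^2)


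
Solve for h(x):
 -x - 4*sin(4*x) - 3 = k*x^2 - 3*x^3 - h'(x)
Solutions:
 h(x) = C1 + k*x^3/3 - 3*x^4/4 + x^2/2 + 3*x - cos(4*x)


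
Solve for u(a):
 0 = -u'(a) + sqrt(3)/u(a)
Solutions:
 u(a) = -sqrt(C1 + 2*sqrt(3)*a)
 u(a) = sqrt(C1 + 2*sqrt(3)*a)


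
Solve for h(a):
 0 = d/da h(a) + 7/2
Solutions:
 h(a) = C1 - 7*a/2


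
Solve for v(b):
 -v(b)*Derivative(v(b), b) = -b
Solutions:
 v(b) = -sqrt(C1 + b^2)
 v(b) = sqrt(C1 + b^2)


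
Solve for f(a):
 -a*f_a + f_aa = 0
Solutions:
 f(a) = C1 + C2*erfi(sqrt(2)*a/2)


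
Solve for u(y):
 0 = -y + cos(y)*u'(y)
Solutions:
 u(y) = C1 + Integral(y/cos(y), y)


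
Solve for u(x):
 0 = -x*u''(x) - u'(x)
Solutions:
 u(x) = C1 + C2*log(x)


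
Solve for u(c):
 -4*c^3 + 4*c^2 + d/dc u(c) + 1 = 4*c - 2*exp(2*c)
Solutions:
 u(c) = C1 + c^4 - 4*c^3/3 + 2*c^2 - c - exp(2*c)


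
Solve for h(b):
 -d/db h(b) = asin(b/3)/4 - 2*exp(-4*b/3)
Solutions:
 h(b) = C1 - b*asin(b/3)/4 - sqrt(9 - b^2)/4 - 3*exp(-4*b/3)/2


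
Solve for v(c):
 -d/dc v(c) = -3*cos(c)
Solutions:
 v(c) = C1 + 3*sin(c)


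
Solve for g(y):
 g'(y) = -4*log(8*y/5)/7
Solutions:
 g(y) = C1 - 4*y*log(y)/7 - 12*y*log(2)/7 + 4*y/7 + 4*y*log(5)/7


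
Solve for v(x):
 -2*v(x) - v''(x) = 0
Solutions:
 v(x) = C1*sin(sqrt(2)*x) + C2*cos(sqrt(2)*x)


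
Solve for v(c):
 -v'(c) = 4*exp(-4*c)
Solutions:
 v(c) = C1 + exp(-4*c)


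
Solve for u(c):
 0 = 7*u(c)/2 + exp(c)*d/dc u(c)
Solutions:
 u(c) = C1*exp(7*exp(-c)/2)


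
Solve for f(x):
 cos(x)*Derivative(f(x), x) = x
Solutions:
 f(x) = C1 + Integral(x/cos(x), x)


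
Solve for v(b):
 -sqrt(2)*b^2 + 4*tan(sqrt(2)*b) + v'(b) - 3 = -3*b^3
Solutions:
 v(b) = C1 - 3*b^4/4 + sqrt(2)*b^3/3 + 3*b + 2*sqrt(2)*log(cos(sqrt(2)*b))


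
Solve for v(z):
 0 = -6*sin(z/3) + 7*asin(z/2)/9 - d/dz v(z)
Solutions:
 v(z) = C1 + 7*z*asin(z/2)/9 + 7*sqrt(4 - z^2)/9 + 18*cos(z/3)


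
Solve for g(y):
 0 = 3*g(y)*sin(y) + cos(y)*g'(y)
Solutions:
 g(y) = C1*cos(y)^3


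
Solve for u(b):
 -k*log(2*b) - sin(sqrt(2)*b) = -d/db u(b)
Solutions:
 u(b) = C1 + b*k*(log(b) - 1) + b*k*log(2) - sqrt(2)*cos(sqrt(2)*b)/2


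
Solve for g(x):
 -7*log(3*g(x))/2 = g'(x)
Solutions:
 2*Integral(1/(log(_y) + log(3)), (_y, g(x)))/7 = C1 - x


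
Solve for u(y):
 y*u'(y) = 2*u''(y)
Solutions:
 u(y) = C1 + C2*erfi(y/2)


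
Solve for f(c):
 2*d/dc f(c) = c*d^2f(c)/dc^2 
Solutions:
 f(c) = C1 + C2*c^3


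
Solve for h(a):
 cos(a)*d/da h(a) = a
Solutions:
 h(a) = C1 + Integral(a/cos(a), a)


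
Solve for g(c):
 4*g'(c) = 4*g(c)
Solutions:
 g(c) = C1*exp(c)


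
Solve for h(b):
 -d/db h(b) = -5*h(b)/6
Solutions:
 h(b) = C1*exp(5*b/6)


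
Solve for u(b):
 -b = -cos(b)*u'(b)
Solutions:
 u(b) = C1 + Integral(b/cos(b), b)


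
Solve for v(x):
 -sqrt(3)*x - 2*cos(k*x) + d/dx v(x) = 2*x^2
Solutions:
 v(x) = C1 + 2*x^3/3 + sqrt(3)*x^2/2 + 2*sin(k*x)/k


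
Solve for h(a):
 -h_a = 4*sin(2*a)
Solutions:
 h(a) = C1 + 2*cos(2*a)


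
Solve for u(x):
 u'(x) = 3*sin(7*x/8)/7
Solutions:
 u(x) = C1 - 24*cos(7*x/8)/49


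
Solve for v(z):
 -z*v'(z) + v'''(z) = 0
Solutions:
 v(z) = C1 + Integral(C2*airyai(z) + C3*airybi(z), z)


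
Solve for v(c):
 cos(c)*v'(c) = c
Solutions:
 v(c) = C1 + Integral(c/cos(c), c)


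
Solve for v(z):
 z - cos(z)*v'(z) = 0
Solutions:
 v(z) = C1 + Integral(z/cos(z), z)


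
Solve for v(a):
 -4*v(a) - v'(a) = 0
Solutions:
 v(a) = C1*exp(-4*a)


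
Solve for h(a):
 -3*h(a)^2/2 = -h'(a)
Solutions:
 h(a) = -2/(C1 + 3*a)


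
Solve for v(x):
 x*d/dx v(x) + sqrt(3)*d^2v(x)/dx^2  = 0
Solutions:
 v(x) = C1 + C2*erf(sqrt(2)*3^(3/4)*x/6)


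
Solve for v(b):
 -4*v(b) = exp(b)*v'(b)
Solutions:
 v(b) = C1*exp(4*exp(-b))


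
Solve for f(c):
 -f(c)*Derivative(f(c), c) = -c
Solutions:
 f(c) = -sqrt(C1 + c^2)
 f(c) = sqrt(C1 + c^2)


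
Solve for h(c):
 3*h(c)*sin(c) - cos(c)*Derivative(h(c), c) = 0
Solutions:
 h(c) = C1/cos(c)^3


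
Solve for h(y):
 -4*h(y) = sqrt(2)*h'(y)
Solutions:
 h(y) = C1*exp(-2*sqrt(2)*y)


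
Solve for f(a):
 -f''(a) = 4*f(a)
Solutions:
 f(a) = C1*sin(2*a) + C2*cos(2*a)


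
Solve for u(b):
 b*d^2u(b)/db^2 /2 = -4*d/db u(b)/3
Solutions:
 u(b) = C1 + C2/b^(5/3)


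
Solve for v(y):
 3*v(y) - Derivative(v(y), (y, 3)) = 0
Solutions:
 v(y) = C3*exp(3^(1/3)*y) + (C1*sin(3^(5/6)*y/2) + C2*cos(3^(5/6)*y/2))*exp(-3^(1/3)*y/2)


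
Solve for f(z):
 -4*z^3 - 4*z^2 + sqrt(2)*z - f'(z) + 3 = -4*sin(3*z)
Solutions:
 f(z) = C1 - z^4 - 4*z^3/3 + sqrt(2)*z^2/2 + 3*z - 4*cos(3*z)/3


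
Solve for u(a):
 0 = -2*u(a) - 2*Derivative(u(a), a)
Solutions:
 u(a) = C1*exp(-a)


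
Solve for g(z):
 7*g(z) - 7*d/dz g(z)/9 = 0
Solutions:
 g(z) = C1*exp(9*z)


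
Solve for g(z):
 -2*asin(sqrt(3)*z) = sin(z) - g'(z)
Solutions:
 g(z) = C1 + 2*z*asin(sqrt(3)*z) + 2*sqrt(3)*sqrt(1 - 3*z^2)/3 - cos(z)


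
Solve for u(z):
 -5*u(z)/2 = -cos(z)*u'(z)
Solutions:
 u(z) = C1*(sin(z) + 1)^(5/4)/(sin(z) - 1)^(5/4)


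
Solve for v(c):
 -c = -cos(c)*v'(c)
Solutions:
 v(c) = C1 + Integral(c/cos(c), c)


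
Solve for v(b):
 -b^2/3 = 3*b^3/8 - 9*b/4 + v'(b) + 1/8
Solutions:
 v(b) = C1 - 3*b^4/32 - b^3/9 + 9*b^2/8 - b/8


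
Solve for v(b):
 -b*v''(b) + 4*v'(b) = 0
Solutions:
 v(b) = C1 + C2*b^5


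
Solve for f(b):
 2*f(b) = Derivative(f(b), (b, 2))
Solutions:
 f(b) = C1*exp(-sqrt(2)*b) + C2*exp(sqrt(2)*b)


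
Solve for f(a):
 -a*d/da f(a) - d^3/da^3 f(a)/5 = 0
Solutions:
 f(a) = C1 + Integral(C2*airyai(-5^(1/3)*a) + C3*airybi(-5^(1/3)*a), a)


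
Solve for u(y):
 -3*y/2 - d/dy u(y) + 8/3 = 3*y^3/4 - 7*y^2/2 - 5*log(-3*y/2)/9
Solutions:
 u(y) = C1 - 3*y^4/16 + 7*y^3/6 - 3*y^2/4 + 5*y*log(-y)/9 + y*(-5*log(2) + 5*log(3) + 19)/9


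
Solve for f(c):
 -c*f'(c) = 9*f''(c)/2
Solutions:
 f(c) = C1 + C2*erf(c/3)


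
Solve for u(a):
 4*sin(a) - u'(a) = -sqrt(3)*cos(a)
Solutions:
 u(a) = C1 + sqrt(3)*sin(a) - 4*cos(a)


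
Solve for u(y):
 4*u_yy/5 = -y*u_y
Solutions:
 u(y) = C1 + C2*erf(sqrt(10)*y/4)


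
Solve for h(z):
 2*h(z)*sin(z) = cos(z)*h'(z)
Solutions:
 h(z) = C1/cos(z)^2


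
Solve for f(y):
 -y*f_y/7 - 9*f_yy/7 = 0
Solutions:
 f(y) = C1 + C2*erf(sqrt(2)*y/6)


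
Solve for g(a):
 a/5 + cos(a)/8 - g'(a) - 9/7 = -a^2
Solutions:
 g(a) = C1 + a^3/3 + a^2/10 - 9*a/7 + sin(a)/8


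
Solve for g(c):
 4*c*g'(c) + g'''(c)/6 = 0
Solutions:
 g(c) = C1 + Integral(C2*airyai(-2*3^(1/3)*c) + C3*airybi(-2*3^(1/3)*c), c)


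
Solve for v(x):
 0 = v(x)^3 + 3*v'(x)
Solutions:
 v(x) = -sqrt(6)*sqrt(-1/(C1 - x))/2
 v(x) = sqrt(6)*sqrt(-1/(C1 - x))/2


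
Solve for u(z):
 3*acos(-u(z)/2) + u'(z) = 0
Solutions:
 Integral(1/acos(-_y/2), (_y, u(z))) = C1 - 3*z


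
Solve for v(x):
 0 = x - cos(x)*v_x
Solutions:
 v(x) = C1 + Integral(x/cos(x), x)


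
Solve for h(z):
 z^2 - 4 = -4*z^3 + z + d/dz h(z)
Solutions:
 h(z) = C1 + z^4 + z^3/3 - z^2/2 - 4*z


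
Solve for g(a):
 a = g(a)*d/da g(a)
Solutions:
 g(a) = -sqrt(C1 + a^2)
 g(a) = sqrt(C1 + a^2)


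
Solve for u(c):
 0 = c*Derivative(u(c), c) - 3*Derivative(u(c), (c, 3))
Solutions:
 u(c) = C1 + Integral(C2*airyai(3^(2/3)*c/3) + C3*airybi(3^(2/3)*c/3), c)


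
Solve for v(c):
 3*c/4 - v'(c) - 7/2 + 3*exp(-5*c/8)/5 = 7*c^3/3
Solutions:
 v(c) = C1 - 7*c^4/12 + 3*c^2/8 - 7*c/2 - 24*exp(-5*c/8)/25


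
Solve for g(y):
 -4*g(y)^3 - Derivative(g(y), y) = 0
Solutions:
 g(y) = -sqrt(2)*sqrt(-1/(C1 - 4*y))/2
 g(y) = sqrt(2)*sqrt(-1/(C1 - 4*y))/2


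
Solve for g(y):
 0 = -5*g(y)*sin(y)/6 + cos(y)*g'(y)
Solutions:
 g(y) = C1/cos(y)^(5/6)


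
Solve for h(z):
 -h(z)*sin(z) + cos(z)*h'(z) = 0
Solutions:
 h(z) = C1/cos(z)


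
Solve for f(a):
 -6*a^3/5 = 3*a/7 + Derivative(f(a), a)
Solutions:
 f(a) = C1 - 3*a^4/10 - 3*a^2/14


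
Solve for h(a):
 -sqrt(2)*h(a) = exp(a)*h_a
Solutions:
 h(a) = C1*exp(sqrt(2)*exp(-a))


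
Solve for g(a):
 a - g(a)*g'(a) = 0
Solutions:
 g(a) = -sqrt(C1 + a^2)
 g(a) = sqrt(C1 + a^2)


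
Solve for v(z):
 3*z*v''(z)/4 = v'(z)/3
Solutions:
 v(z) = C1 + C2*z^(13/9)


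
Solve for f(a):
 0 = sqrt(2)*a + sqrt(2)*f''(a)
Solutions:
 f(a) = C1 + C2*a - a^3/6


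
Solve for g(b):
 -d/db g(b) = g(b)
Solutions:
 g(b) = C1*exp(-b)


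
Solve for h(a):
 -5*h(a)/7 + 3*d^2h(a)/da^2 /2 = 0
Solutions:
 h(a) = C1*exp(-sqrt(210)*a/21) + C2*exp(sqrt(210)*a/21)


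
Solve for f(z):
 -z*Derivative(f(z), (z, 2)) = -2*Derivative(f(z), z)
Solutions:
 f(z) = C1 + C2*z^3


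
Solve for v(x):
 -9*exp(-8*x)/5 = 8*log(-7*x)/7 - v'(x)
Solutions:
 v(x) = C1 + 8*x*log(-x)/7 + 8*x*(-1 + log(7))/7 - 9*exp(-8*x)/40


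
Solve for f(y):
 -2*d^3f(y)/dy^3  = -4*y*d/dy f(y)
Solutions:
 f(y) = C1 + Integral(C2*airyai(2^(1/3)*y) + C3*airybi(2^(1/3)*y), y)


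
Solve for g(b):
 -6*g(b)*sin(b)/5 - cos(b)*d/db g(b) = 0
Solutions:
 g(b) = C1*cos(b)^(6/5)


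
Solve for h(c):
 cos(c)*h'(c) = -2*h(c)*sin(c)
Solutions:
 h(c) = C1*cos(c)^2


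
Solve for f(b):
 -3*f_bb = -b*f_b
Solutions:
 f(b) = C1 + C2*erfi(sqrt(6)*b/6)


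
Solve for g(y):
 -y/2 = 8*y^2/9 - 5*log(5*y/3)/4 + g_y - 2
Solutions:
 g(y) = C1 - 8*y^3/27 - y^2/4 + 5*y*log(y)/4 - 5*y*log(3)/4 + 3*y/4 + 5*y*log(5)/4


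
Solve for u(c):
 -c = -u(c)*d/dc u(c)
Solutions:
 u(c) = -sqrt(C1 + c^2)
 u(c) = sqrt(C1 + c^2)


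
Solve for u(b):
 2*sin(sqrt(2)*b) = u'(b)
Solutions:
 u(b) = C1 - sqrt(2)*cos(sqrt(2)*b)


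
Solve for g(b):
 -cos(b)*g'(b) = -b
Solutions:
 g(b) = C1 + Integral(b/cos(b), b)


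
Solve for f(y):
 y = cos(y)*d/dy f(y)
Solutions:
 f(y) = C1 + Integral(y/cos(y), y)


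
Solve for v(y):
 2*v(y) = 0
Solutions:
 v(y) = 0


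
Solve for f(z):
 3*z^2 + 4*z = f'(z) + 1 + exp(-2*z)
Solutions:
 f(z) = C1 + z^3 + 2*z^2 - z + exp(-2*z)/2


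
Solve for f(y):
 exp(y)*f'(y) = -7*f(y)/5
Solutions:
 f(y) = C1*exp(7*exp(-y)/5)


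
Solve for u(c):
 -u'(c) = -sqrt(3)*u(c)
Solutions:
 u(c) = C1*exp(sqrt(3)*c)


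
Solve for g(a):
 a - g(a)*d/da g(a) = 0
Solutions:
 g(a) = -sqrt(C1 + a^2)
 g(a) = sqrt(C1 + a^2)


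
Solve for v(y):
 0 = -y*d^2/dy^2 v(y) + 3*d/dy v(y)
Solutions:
 v(y) = C1 + C2*y^4


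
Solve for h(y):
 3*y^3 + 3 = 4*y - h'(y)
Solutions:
 h(y) = C1 - 3*y^4/4 + 2*y^2 - 3*y


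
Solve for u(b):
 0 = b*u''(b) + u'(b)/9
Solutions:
 u(b) = C1 + C2*b^(8/9)


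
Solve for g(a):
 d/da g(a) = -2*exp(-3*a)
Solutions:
 g(a) = C1 + 2*exp(-3*a)/3


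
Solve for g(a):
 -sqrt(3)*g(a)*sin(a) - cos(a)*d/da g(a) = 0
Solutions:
 g(a) = C1*cos(a)^(sqrt(3))


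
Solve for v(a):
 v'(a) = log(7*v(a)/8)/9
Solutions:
 9*Integral(1/(-log(_y) - log(7) + 3*log(2)), (_y, v(a))) = C1 - a


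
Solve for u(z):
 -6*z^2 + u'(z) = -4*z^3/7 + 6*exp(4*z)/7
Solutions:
 u(z) = C1 - z^4/7 + 2*z^3 + 3*exp(4*z)/14


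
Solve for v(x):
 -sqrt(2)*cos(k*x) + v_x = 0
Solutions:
 v(x) = C1 + sqrt(2)*sin(k*x)/k


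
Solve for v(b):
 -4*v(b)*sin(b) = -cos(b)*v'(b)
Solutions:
 v(b) = C1/cos(b)^4


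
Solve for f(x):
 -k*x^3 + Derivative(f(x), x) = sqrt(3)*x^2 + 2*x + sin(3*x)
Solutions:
 f(x) = C1 + k*x^4/4 + sqrt(3)*x^3/3 + x^2 - cos(3*x)/3


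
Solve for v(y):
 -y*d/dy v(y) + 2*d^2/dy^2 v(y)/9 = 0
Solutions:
 v(y) = C1 + C2*erfi(3*y/2)


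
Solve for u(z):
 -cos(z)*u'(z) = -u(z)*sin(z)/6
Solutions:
 u(z) = C1/cos(z)^(1/6)


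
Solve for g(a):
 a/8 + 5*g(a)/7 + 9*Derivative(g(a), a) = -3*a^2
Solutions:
 g(a) = C1*exp(-5*a/63) - 21*a^2/5 + 21133*a/200 - 1331379/1000


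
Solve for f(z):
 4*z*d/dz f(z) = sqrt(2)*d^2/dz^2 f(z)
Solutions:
 f(z) = C1 + C2*erfi(2^(1/4)*z)


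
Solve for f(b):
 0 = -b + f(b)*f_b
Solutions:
 f(b) = -sqrt(C1 + b^2)
 f(b) = sqrt(C1 + b^2)


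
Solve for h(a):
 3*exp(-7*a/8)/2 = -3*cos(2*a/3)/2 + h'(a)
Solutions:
 h(a) = C1 + 9*sin(2*a/3)/4 - 12*exp(-7*a/8)/7


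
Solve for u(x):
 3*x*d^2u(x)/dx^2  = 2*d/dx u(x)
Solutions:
 u(x) = C1 + C2*x^(5/3)


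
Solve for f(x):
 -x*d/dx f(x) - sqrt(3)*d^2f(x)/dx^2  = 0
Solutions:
 f(x) = C1 + C2*erf(sqrt(2)*3^(3/4)*x/6)


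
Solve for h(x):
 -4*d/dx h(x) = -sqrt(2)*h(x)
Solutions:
 h(x) = C1*exp(sqrt(2)*x/4)


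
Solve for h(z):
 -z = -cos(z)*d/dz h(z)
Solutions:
 h(z) = C1 + Integral(z/cos(z), z)


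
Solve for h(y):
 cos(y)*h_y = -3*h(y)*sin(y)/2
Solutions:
 h(y) = C1*cos(y)^(3/2)


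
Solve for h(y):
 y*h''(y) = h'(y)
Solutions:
 h(y) = C1 + C2*y^2


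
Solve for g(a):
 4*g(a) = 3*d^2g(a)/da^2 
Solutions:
 g(a) = C1*exp(-2*sqrt(3)*a/3) + C2*exp(2*sqrt(3)*a/3)


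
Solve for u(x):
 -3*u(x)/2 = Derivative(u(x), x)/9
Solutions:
 u(x) = C1*exp(-27*x/2)


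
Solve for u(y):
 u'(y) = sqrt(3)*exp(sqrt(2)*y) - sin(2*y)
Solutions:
 u(y) = C1 + sqrt(6)*exp(sqrt(2)*y)/2 + cos(2*y)/2


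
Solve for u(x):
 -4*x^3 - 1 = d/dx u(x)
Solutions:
 u(x) = C1 - x^4 - x


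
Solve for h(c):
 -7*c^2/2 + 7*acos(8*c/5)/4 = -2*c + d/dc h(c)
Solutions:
 h(c) = C1 - 7*c^3/6 + c^2 + 7*c*acos(8*c/5)/4 - 7*sqrt(25 - 64*c^2)/32


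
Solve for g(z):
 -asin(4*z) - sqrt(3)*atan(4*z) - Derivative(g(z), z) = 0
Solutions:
 g(z) = C1 - z*asin(4*z) - sqrt(1 - 16*z^2)/4 - sqrt(3)*(z*atan(4*z) - log(16*z^2 + 1)/8)


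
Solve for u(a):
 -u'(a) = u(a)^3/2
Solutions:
 u(a) = -sqrt(-1/(C1 - a))
 u(a) = sqrt(-1/(C1 - a))


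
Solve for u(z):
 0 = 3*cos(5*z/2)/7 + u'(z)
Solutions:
 u(z) = C1 - 6*sin(5*z/2)/35


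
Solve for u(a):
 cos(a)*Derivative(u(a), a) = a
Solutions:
 u(a) = C1 + Integral(a/cos(a), a)


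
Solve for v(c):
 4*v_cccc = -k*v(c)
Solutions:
 v(c) = C1*exp(-sqrt(2)*c*(-k)^(1/4)/2) + C2*exp(sqrt(2)*c*(-k)^(1/4)/2) + C3*exp(-sqrt(2)*I*c*(-k)^(1/4)/2) + C4*exp(sqrt(2)*I*c*(-k)^(1/4)/2)


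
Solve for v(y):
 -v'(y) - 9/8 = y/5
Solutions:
 v(y) = C1 - y^2/10 - 9*y/8


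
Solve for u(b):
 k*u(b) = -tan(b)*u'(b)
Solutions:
 u(b) = C1*exp(-k*log(sin(b)))


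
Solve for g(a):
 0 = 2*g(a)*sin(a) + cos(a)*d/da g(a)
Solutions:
 g(a) = C1*cos(a)^2


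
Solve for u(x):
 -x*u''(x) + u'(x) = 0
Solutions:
 u(x) = C1 + C2*x^2


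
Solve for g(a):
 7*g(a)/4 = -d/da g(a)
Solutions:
 g(a) = C1*exp(-7*a/4)


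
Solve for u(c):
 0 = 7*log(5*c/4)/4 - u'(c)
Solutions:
 u(c) = C1 + 7*c*log(c)/4 - 7*c*log(2)/2 - 7*c/4 + 7*c*log(5)/4


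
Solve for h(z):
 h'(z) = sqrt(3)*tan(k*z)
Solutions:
 h(z) = C1 + sqrt(3)*Piecewise((-log(cos(k*z))/k, Ne(k, 0)), (0, True))


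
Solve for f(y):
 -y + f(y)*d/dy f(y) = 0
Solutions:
 f(y) = -sqrt(C1 + y^2)
 f(y) = sqrt(C1 + y^2)


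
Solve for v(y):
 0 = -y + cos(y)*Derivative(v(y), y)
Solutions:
 v(y) = C1 + Integral(y/cos(y), y)


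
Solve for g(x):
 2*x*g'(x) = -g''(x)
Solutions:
 g(x) = C1 + C2*erf(x)


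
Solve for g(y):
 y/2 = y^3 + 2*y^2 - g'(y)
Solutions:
 g(y) = C1 + y^4/4 + 2*y^3/3 - y^2/4


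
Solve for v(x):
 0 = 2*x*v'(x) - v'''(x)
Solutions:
 v(x) = C1 + Integral(C2*airyai(2^(1/3)*x) + C3*airybi(2^(1/3)*x), x)


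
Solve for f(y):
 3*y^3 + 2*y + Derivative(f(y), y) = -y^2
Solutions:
 f(y) = C1 - 3*y^4/4 - y^3/3 - y^2


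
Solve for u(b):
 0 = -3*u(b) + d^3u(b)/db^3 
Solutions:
 u(b) = C3*exp(3^(1/3)*b) + (C1*sin(3^(5/6)*b/2) + C2*cos(3^(5/6)*b/2))*exp(-3^(1/3)*b/2)


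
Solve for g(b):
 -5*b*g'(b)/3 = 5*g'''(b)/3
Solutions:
 g(b) = C1 + Integral(C2*airyai(-b) + C3*airybi(-b), b)


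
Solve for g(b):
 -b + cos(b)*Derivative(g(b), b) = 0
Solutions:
 g(b) = C1 + Integral(b/cos(b), b)


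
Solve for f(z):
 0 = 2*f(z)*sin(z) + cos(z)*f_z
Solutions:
 f(z) = C1*cos(z)^2


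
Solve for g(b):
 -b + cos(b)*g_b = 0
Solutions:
 g(b) = C1 + Integral(b/cos(b), b)


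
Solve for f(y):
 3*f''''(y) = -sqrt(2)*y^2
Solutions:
 f(y) = C1 + C2*y + C3*y^2 + C4*y^3 - sqrt(2)*y^6/1080


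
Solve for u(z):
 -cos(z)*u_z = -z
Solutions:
 u(z) = C1 + Integral(z/cos(z), z)


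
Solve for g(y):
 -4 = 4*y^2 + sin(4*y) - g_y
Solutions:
 g(y) = C1 + 4*y^3/3 + 4*y - cos(4*y)/4


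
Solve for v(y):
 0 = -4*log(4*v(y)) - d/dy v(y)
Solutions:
 Integral(1/(log(_y) + 2*log(2)), (_y, v(y)))/4 = C1 - y


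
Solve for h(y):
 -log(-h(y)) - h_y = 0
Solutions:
 -li(-h(y)) = C1 - y


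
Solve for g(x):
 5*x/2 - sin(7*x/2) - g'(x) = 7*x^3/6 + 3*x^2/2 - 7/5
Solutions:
 g(x) = C1 - 7*x^4/24 - x^3/2 + 5*x^2/4 + 7*x/5 + 2*cos(7*x/2)/7


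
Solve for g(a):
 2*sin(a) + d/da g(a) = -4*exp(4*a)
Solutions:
 g(a) = C1 - exp(4*a) + 2*cos(a)


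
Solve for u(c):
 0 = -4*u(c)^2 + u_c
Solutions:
 u(c) = -1/(C1 + 4*c)


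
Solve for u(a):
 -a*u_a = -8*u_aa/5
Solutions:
 u(a) = C1 + C2*erfi(sqrt(5)*a/4)


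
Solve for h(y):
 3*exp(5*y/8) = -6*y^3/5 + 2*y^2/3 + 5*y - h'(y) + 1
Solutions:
 h(y) = C1 - 3*y^4/10 + 2*y^3/9 + 5*y^2/2 + y - 24*exp(5*y/8)/5


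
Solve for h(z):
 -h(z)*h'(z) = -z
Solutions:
 h(z) = -sqrt(C1 + z^2)
 h(z) = sqrt(C1 + z^2)


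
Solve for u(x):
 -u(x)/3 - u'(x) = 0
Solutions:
 u(x) = C1*exp(-x/3)


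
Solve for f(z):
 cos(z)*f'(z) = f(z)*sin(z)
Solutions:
 f(z) = C1/cos(z)


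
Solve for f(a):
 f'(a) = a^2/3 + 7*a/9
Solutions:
 f(a) = C1 + a^3/9 + 7*a^2/18


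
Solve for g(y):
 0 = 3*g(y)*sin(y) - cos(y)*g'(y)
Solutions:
 g(y) = C1/cos(y)^3


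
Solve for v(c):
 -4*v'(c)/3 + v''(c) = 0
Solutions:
 v(c) = C1 + C2*exp(4*c/3)


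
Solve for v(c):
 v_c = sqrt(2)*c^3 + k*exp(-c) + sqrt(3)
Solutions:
 v(c) = C1 + sqrt(2)*c^4/4 + sqrt(3)*c - k*exp(-c)


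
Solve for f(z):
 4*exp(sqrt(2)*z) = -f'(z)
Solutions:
 f(z) = C1 - 2*sqrt(2)*exp(sqrt(2)*z)


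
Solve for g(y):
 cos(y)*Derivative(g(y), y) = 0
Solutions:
 g(y) = C1


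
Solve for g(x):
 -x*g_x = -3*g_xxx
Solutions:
 g(x) = C1 + Integral(C2*airyai(3^(2/3)*x/3) + C3*airybi(3^(2/3)*x/3), x)


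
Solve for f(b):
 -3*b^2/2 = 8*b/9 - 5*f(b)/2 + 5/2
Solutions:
 f(b) = 3*b^2/5 + 16*b/45 + 1


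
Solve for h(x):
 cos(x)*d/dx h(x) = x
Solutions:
 h(x) = C1 + Integral(x/cos(x), x)


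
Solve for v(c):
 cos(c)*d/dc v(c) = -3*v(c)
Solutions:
 v(c) = C1*(sin(c) - 1)^(3/2)/(sin(c) + 1)^(3/2)


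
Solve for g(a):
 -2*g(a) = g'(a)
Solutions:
 g(a) = C1*exp(-2*a)


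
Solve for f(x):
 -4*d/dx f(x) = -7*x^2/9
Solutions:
 f(x) = C1 + 7*x^3/108


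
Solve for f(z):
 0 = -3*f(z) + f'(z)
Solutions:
 f(z) = C1*exp(3*z)


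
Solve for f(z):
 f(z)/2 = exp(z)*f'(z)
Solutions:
 f(z) = C1*exp(-exp(-z)/2)


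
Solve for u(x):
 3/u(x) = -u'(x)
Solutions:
 u(x) = -sqrt(C1 - 6*x)
 u(x) = sqrt(C1 - 6*x)


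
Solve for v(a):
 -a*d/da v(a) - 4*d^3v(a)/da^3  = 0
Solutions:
 v(a) = C1 + Integral(C2*airyai(-2^(1/3)*a/2) + C3*airybi(-2^(1/3)*a/2), a)


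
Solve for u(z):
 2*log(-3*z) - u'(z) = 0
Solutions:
 u(z) = C1 + 2*z*log(-z) + 2*z*(-1 + log(3))


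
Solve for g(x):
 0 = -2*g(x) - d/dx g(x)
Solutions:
 g(x) = C1*exp(-2*x)


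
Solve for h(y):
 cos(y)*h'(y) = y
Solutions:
 h(y) = C1 + Integral(y/cos(y), y)


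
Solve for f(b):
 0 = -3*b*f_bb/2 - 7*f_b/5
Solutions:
 f(b) = C1 + C2*b^(1/15)


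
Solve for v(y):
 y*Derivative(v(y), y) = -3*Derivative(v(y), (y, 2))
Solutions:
 v(y) = C1 + C2*erf(sqrt(6)*y/6)


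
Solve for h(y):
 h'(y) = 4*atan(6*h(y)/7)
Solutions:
 Integral(1/atan(6*_y/7), (_y, h(y))) = C1 + 4*y


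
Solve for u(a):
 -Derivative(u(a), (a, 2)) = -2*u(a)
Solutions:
 u(a) = C1*exp(-sqrt(2)*a) + C2*exp(sqrt(2)*a)


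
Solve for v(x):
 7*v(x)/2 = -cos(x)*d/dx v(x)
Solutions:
 v(x) = C1*(sin(x) - 1)^(7/4)/(sin(x) + 1)^(7/4)


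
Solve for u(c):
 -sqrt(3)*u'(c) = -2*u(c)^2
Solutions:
 u(c) = -3/(C1 + 2*sqrt(3)*c)


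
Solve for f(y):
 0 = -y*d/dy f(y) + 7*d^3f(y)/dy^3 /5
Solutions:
 f(y) = C1 + Integral(C2*airyai(5^(1/3)*7^(2/3)*y/7) + C3*airybi(5^(1/3)*7^(2/3)*y/7), y)


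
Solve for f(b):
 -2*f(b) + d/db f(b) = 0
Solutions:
 f(b) = C1*exp(2*b)


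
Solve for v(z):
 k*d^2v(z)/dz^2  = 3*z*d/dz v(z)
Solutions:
 v(z) = C1 + C2*erf(sqrt(6)*z*sqrt(-1/k)/2)/sqrt(-1/k)


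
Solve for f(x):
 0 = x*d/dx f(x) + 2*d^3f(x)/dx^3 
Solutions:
 f(x) = C1 + Integral(C2*airyai(-2^(2/3)*x/2) + C3*airybi(-2^(2/3)*x/2), x)


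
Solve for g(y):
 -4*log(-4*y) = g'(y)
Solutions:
 g(y) = C1 - 4*y*log(-y) + 4*y*(1 - 2*log(2))


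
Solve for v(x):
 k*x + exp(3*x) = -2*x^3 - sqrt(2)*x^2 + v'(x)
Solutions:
 v(x) = C1 + k*x^2/2 + x^4/2 + sqrt(2)*x^3/3 + exp(3*x)/3


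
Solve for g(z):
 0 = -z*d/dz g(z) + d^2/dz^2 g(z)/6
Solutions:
 g(z) = C1 + C2*erfi(sqrt(3)*z)


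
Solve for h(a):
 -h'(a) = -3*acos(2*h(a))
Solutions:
 Integral(1/acos(2*_y), (_y, h(a))) = C1 + 3*a


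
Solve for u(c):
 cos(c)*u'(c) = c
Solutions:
 u(c) = C1 + Integral(c/cos(c), c)


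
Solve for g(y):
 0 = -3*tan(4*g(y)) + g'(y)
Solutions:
 g(y) = -asin(C1*exp(12*y))/4 + pi/4
 g(y) = asin(C1*exp(12*y))/4


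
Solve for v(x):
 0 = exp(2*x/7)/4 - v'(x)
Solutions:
 v(x) = C1 + 7*exp(2*x/7)/8


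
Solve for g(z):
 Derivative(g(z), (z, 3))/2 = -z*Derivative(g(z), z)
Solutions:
 g(z) = C1 + Integral(C2*airyai(-2^(1/3)*z) + C3*airybi(-2^(1/3)*z), z)


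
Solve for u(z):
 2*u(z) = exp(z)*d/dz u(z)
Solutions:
 u(z) = C1*exp(-2*exp(-z))


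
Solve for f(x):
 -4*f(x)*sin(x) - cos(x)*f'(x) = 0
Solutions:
 f(x) = C1*cos(x)^4


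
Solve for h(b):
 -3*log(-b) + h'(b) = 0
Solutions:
 h(b) = C1 + 3*b*log(-b) - 3*b


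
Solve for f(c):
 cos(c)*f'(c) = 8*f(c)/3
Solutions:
 f(c) = C1*(sin(c) + 1)^(4/3)/(sin(c) - 1)^(4/3)


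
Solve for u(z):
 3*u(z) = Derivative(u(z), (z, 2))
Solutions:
 u(z) = C1*exp(-sqrt(3)*z) + C2*exp(sqrt(3)*z)


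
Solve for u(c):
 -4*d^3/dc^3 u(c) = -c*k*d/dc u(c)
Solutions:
 u(c) = C1 + Integral(C2*airyai(2^(1/3)*c*k^(1/3)/2) + C3*airybi(2^(1/3)*c*k^(1/3)/2), c)


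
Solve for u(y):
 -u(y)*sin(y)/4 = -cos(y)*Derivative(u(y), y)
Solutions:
 u(y) = C1/cos(y)^(1/4)


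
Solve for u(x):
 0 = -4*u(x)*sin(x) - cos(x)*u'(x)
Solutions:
 u(x) = C1*cos(x)^4


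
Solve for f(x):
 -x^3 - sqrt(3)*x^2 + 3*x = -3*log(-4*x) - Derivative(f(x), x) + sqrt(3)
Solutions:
 f(x) = C1 + x^4/4 + sqrt(3)*x^3/3 - 3*x^2/2 - 3*x*log(-x) + x*(-6*log(2) + sqrt(3) + 3)


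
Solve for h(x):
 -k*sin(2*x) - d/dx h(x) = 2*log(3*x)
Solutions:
 h(x) = C1 + k*cos(2*x)/2 - 2*x*log(x) - 2*x*log(3) + 2*x


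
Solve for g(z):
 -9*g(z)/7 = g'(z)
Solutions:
 g(z) = C1*exp(-9*z/7)


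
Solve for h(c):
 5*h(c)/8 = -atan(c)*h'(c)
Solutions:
 h(c) = C1*exp(-5*Integral(1/atan(c), c)/8)


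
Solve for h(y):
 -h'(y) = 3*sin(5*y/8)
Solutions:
 h(y) = C1 + 24*cos(5*y/8)/5


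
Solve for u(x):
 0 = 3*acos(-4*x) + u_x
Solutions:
 u(x) = C1 - 3*x*acos(-4*x) - 3*sqrt(1 - 16*x^2)/4


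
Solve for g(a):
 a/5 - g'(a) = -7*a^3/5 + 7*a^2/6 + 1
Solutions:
 g(a) = C1 + 7*a^4/20 - 7*a^3/18 + a^2/10 - a


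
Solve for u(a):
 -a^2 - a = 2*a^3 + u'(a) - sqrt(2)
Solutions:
 u(a) = C1 - a^4/2 - a^3/3 - a^2/2 + sqrt(2)*a


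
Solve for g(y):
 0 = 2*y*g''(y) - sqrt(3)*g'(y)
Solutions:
 g(y) = C1 + C2*y^(sqrt(3)/2 + 1)


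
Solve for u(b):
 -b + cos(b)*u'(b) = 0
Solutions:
 u(b) = C1 + Integral(b/cos(b), b)


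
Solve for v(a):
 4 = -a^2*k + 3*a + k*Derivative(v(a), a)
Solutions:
 v(a) = C1 + a^3/3 - 3*a^2/(2*k) + 4*a/k


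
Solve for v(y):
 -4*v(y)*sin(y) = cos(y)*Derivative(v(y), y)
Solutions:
 v(y) = C1*cos(y)^4


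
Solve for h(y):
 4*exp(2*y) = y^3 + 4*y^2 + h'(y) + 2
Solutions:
 h(y) = C1 - y^4/4 - 4*y^3/3 - 2*y + 2*exp(2*y)


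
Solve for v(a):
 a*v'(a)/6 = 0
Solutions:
 v(a) = C1


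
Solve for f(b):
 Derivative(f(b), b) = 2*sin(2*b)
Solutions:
 f(b) = C1 - cos(2*b)


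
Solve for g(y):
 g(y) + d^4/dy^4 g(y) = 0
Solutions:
 g(y) = (C1*sin(sqrt(2)*y/2) + C2*cos(sqrt(2)*y/2))*exp(-sqrt(2)*y/2) + (C3*sin(sqrt(2)*y/2) + C4*cos(sqrt(2)*y/2))*exp(sqrt(2)*y/2)


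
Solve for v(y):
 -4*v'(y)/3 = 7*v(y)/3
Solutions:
 v(y) = C1*exp(-7*y/4)


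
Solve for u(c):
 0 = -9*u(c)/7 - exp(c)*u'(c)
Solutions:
 u(c) = C1*exp(9*exp(-c)/7)


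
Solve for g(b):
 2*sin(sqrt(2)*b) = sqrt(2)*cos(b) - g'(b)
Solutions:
 g(b) = C1 + sqrt(2)*sin(b) + sqrt(2)*cos(sqrt(2)*b)


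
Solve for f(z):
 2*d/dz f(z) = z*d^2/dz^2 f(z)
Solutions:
 f(z) = C1 + C2*z^3


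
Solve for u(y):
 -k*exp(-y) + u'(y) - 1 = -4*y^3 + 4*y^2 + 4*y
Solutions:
 u(y) = C1 - k*exp(-y) - y^4 + 4*y^3/3 + 2*y^2 + y


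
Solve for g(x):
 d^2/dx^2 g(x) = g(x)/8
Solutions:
 g(x) = C1*exp(-sqrt(2)*x/4) + C2*exp(sqrt(2)*x/4)


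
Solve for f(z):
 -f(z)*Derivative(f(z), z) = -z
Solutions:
 f(z) = -sqrt(C1 + z^2)
 f(z) = sqrt(C1 + z^2)


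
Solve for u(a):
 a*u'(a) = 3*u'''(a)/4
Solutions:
 u(a) = C1 + Integral(C2*airyai(6^(2/3)*a/3) + C3*airybi(6^(2/3)*a/3), a)


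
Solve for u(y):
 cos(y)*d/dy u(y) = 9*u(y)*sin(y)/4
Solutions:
 u(y) = C1/cos(y)^(9/4)


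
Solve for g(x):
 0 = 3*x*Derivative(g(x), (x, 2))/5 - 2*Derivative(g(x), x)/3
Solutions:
 g(x) = C1 + C2*x^(19/9)


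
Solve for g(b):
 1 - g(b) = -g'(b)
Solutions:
 g(b) = C1*exp(b) + 1


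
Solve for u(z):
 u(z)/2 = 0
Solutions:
 u(z) = 0


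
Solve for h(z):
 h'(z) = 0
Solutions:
 h(z) = C1


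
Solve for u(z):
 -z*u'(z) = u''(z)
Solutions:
 u(z) = C1 + C2*erf(sqrt(2)*z/2)


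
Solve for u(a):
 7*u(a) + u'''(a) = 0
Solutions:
 u(a) = C3*exp(-7^(1/3)*a) + (C1*sin(sqrt(3)*7^(1/3)*a/2) + C2*cos(sqrt(3)*7^(1/3)*a/2))*exp(7^(1/3)*a/2)


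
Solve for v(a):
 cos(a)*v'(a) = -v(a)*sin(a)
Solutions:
 v(a) = C1*cos(a)


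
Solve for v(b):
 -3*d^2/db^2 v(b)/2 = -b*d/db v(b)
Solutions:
 v(b) = C1 + C2*erfi(sqrt(3)*b/3)


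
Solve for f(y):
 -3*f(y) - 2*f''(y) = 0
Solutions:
 f(y) = C1*sin(sqrt(6)*y/2) + C2*cos(sqrt(6)*y/2)


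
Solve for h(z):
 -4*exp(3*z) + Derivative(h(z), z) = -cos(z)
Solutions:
 h(z) = C1 + 4*exp(3*z)/3 - sin(z)


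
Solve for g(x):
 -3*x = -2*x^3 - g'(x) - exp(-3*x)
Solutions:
 g(x) = C1 - x^4/2 + 3*x^2/2 + exp(-3*x)/3


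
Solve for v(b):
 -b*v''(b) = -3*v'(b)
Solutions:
 v(b) = C1 + C2*b^4


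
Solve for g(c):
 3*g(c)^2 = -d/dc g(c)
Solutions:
 g(c) = 1/(C1 + 3*c)


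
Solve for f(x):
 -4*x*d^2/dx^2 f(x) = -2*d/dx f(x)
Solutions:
 f(x) = C1 + C2*x^(3/2)


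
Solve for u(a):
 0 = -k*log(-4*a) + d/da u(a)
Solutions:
 u(a) = C1 + a*k*log(-a) + a*k*(-1 + 2*log(2))


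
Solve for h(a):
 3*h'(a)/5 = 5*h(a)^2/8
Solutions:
 h(a) = -24/(C1 + 25*a)


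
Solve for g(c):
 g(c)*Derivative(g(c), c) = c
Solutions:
 g(c) = -sqrt(C1 + c^2)
 g(c) = sqrt(C1 + c^2)


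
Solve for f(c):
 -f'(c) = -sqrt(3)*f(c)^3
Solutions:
 f(c) = -sqrt(2)*sqrt(-1/(C1 + sqrt(3)*c))/2
 f(c) = sqrt(2)*sqrt(-1/(C1 + sqrt(3)*c))/2


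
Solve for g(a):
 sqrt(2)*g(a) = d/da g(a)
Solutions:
 g(a) = C1*exp(sqrt(2)*a)


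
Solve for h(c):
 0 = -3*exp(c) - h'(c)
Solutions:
 h(c) = C1 - 3*exp(c)


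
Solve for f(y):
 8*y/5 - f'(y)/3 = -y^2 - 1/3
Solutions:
 f(y) = C1 + y^3 + 12*y^2/5 + y


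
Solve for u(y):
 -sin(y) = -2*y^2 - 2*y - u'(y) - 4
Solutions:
 u(y) = C1 - 2*y^3/3 - y^2 - 4*y - cos(y)


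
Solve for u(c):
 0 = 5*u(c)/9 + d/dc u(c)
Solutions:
 u(c) = C1*exp(-5*c/9)


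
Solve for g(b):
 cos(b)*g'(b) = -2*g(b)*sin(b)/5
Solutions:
 g(b) = C1*cos(b)^(2/5)


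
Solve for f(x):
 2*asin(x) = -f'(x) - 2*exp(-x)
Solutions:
 f(x) = C1 - 2*x*asin(x) - 2*sqrt(1 - x^2) + 2*exp(-x)


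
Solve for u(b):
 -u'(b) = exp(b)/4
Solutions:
 u(b) = C1 - exp(b)/4


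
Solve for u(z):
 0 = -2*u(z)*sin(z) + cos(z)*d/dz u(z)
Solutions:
 u(z) = C1/cos(z)^2


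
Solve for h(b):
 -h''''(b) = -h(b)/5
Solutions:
 h(b) = C1*exp(-5^(3/4)*b/5) + C2*exp(5^(3/4)*b/5) + C3*sin(5^(3/4)*b/5) + C4*cos(5^(3/4)*b/5)


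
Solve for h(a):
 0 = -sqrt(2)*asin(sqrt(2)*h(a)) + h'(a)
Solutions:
 Integral(1/asin(sqrt(2)*_y), (_y, h(a))) = C1 + sqrt(2)*a


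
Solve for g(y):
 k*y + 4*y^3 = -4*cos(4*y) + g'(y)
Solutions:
 g(y) = C1 + k*y^2/2 + y^4 + sin(4*y)


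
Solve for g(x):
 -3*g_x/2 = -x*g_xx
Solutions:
 g(x) = C1 + C2*x^(5/2)


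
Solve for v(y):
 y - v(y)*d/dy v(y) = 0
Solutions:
 v(y) = -sqrt(C1 + y^2)
 v(y) = sqrt(C1 + y^2)


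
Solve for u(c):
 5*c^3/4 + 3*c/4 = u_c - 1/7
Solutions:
 u(c) = C1 + 5*c^4/16 + 3*c^2/8 + c/7


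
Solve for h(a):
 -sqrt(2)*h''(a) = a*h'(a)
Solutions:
 h(a) = C1 + C2*erf(2^(1/4)*a/2)


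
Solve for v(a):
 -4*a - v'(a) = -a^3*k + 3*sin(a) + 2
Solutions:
 v(a) = C1 + a^4*k/4 - 2*a^2 - 2*a + 3*cos(a)


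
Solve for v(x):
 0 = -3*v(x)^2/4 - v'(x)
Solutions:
 v(x) = 4/(C1 + 3*x)


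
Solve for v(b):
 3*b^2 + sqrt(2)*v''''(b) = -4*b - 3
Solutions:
 v(b) = C1 + C2*b + C3*b^2 + C4*b^3 - sqrt(2)*b^6/240 - sqrt(2)*b^5/60 - sqrt(2)*b^4/16


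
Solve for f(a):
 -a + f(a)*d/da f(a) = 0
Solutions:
 f(a) = -sqrt(C1 + a^2)
 f(a) = sqrt(C1 + a^2)


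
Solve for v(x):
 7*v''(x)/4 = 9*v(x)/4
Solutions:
 v(x) = C1*exp(-3*sqrt(7)*x/7) + C2*exp(3*sqrt(7)*x/7)


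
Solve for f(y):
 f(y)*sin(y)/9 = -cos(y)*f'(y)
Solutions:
 f(y) = C1*cos(y)^(1/9)


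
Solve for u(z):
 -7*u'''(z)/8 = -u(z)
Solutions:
 u(z) = C3*exp(2*7^(2/3)*z/7) + (C1*sin(sqrt(3)*7^(2/3)*z/7) + C2*cos(sqrt(3)*7^(2/3)*z/7))*exp(-7^(2/3)*z/7)


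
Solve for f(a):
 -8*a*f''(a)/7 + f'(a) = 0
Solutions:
 f(a) = C1 + C2*a^(15/8)


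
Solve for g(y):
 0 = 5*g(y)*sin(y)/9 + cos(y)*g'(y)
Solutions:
 g(y) = C1*cos(y)^(5/9)


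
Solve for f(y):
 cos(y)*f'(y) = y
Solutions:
 f(y) = C1 + Integral(y/cos(y), y)


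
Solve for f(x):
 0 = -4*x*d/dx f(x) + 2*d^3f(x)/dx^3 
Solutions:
 f(x) = C1 + Integral(C2*airyai(2^(1/3)*x) + C3*airybi(2^(1/3)*x), x)


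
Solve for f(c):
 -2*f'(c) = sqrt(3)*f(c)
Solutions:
 f(c) = C1*exp(-sqrt(3)*c/2)


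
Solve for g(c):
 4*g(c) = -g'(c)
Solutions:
 g(c) = C1*exp(-4*c)


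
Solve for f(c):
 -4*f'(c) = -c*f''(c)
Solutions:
 f(c) = C1 + C2*c^5


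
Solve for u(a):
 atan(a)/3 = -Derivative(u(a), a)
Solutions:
 u(a) = C1 - a*atan(a)/3 + log(a^2 + 1)/6


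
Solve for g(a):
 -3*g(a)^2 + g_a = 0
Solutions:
 g(a) = -1/(C1 + 3*a)


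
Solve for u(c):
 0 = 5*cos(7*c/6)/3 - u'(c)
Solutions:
 u(c) = C1 + 10*sin(7*c/6)/7


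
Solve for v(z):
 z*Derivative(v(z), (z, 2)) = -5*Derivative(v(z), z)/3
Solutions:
 v(z) = C1 + C2/z^(2/3)


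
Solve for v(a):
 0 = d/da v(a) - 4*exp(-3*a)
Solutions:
 v(a) = C1 - 4*exp(-3*a)/3


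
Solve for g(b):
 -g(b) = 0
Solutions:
 g(b) = 0


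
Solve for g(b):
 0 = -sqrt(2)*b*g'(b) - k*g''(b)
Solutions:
 g(b) = C1 + C2*sqrt(k)*erf(2^(3/4)*b*sqrt(1/k)/2)


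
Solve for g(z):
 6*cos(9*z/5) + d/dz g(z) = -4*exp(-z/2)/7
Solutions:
 g(z) = C1 - 10*sin(9*z/5)/3 + 8*exp(-z/2)/7


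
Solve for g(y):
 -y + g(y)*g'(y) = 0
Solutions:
 g(y) = -sqrt(C1 + y^2)
 g(y) = sqrt(C1 + y^2)


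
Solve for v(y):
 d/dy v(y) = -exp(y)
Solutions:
 v(y) = C1 - exp(y)


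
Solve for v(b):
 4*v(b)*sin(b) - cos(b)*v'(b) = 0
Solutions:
 v(b) = C1/cos(b)^4


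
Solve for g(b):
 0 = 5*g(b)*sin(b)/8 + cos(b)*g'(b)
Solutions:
 g(b) = C1*cos(b)^(5/8)


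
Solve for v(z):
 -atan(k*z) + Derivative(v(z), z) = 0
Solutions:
 v(z) = C1 + Piecewise((z*atan(k*z) - log(k^2*z^2 + 1)/(2*k), Ne(k, 0)), (0, True))


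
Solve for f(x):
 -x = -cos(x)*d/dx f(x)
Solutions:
 f(x) = C1 + Integral(x/cos(x), x)


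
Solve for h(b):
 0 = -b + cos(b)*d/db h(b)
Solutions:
 h(b) = C1 + Integral(b/cos(b), b)


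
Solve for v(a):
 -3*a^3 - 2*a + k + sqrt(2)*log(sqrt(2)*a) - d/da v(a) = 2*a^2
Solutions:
 v(a) = C1 - 3*a^4/4 - 2*a^3/3 - a^2 + a*k + sqrt(2)*a*log(a) - sqrt(2)*a + sqrt(2)*a*log(2)/2


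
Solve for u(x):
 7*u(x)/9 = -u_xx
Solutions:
 u(x) = C1*sin(sqrt(7)*x/3) + C2*cos(sqrt(7)*x/3)


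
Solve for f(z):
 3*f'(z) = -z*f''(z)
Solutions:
 f(z) = C1 + C2/z^2


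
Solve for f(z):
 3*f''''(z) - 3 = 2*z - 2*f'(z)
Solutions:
 f(z) = C1 + C4*exp(-2^(1/3)*3^(2/3)*z/3) + z^2/2 + 3*z/2 + (C2*sin(2^(1/3)*3^(1/6)*z/2) + C3*cos(2^(1/3)*3^(1/6)*z/2))*exp(2^(1/3)*3^(2/3)*z/6)


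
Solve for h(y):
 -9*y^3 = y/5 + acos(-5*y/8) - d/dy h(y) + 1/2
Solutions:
 h(y) = C1 + 9*y^4/4 + y^2/10 + y*acos(-5*y/8) + y/2 + sqrt(64 - 25*y^2)/5


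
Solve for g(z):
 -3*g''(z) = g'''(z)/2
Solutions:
 g(z) = C1 + C2*z + C3*exp(-6*z)


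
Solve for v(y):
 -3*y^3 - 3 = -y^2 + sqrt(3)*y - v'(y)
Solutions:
 v(y) = C1 + 3*y^4/4 - y^3/3 + sqrt(3)*y^2/2 + 3*y


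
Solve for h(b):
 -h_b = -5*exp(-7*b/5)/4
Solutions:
 h(b) = C1 - 25*exp(-7*b/5)/28


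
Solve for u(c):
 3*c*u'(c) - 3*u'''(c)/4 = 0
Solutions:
 u(c) = C1 + Integral(C2*airyai(2^(2/3)*c) + C3*airybi(2^(2/3)*c), c)


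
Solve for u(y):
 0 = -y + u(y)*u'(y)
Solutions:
 u(y) = -sqrt(C1 + y^2)
 u(y) = sqrt(C1 + y^2)


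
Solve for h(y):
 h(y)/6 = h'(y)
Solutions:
 h(y) = C1*exp(y/6)


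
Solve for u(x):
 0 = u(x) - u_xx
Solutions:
 u(x) = C1*exp(-x) + C2*exp(x)


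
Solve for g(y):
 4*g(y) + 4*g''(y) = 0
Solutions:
 g(y) = C1*sin(y) + C2*cos(y)


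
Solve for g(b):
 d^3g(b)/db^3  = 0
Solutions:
 g(b) = C1 + C2*b + C3*b^2
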